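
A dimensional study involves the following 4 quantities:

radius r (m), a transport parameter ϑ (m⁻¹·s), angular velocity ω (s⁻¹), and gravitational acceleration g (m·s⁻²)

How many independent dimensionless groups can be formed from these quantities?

There are 4 variables and 2 base dimensions (L, T).
The dimension matrix has rank 2.
Independent dimensionless groups: 4 − 2 = 2.

2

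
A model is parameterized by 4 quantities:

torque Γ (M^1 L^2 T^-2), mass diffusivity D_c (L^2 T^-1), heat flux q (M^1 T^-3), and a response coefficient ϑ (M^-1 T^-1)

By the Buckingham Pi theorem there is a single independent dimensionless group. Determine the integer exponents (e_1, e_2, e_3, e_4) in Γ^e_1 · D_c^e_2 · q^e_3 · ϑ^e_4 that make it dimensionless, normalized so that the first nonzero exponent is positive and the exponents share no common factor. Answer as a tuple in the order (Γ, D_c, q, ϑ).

(2, -2, -1, 1)

M: e_1·(1) + e_2·(0) + e_3·(1) + e_4·(-1) = 0
L: e_1·(2) + e_2·(2) + e_3·(0) + e_4·(0) = 0
T: e_1·(-2) + e_2·(-1) + e_3·(-3) + e_4·(-1) = 0
Solving this homogeneous linear system for the smallest-integer solution (first nonzero entry positive) gives (2, -2, -1, 1).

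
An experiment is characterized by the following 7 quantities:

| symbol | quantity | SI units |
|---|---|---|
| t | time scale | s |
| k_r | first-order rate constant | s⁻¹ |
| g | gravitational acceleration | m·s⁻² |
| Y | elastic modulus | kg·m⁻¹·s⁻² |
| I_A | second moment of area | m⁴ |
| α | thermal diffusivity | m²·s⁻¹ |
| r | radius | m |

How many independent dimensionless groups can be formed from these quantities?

There are 7 variables and 3 base dimensions (M, L, T).
The dimension matrix has rank 3.
Independent dimensionless groups: 7 − 3 = 4.

4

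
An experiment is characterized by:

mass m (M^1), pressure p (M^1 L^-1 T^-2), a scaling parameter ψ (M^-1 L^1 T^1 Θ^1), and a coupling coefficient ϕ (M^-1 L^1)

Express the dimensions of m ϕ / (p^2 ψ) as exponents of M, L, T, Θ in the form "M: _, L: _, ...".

M: -1, L: 2, T: 3, Θ: -1

Collect each base-dimension exponent across the product:
  M: (1) − 2·(1) − (-1) + (-1) = -1
  L: (0) − 2·(-1) − (1) + (1) = 2
  T: (0) − 2·(-2) − (1) + (0) = 3
  Θ: (0) − 2·(0) − (1) + (0) = -1
So the dimensions are [M⁻¹ L² T³ Θ⁻¹].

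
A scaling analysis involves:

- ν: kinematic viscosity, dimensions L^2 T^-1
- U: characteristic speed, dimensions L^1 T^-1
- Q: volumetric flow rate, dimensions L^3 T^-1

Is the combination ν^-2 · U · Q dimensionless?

Sum the exponent of each base dimension across the product:
  M: −2·[ν]_M + [U]_M + [Q]_M = −2·(0) + (0) + (0) = 0
  L: −2·[ν]_L + [U]_L + [Q]_L = −2·(2) + (1) + (3) = 0
  T: −2·[ν]_T + [U]_T + [Q]_T = −2·(-1) + (-1) + (-1) = 0
All base exponents vanish — dimensionless.

yes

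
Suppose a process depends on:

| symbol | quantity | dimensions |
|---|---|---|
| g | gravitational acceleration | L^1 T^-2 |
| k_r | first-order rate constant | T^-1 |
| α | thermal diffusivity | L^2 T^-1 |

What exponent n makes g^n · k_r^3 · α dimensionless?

Balance the L exponent: (1)·n from g, plus 3·(0) + (2) = 2 from the rest, must sum to zero.
n + 2 = 0, so n = -2.

-2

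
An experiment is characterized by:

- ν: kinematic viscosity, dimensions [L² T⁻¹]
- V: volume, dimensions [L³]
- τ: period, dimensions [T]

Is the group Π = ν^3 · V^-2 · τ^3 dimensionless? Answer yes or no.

yes

Sum the exponent of each base dimension across the product:
  M: 3·[ν]_M − 2·[V]_M + 3·[τ]_M = 3·(0) − 2·(0) + 3·(0) = 0
  L: 3·[ν]_L − 2·[V]_L + 3·[τ]_L = 3·(2) − 2·(3) + 3·(0) = 0
  T: 3·[ν]_T − 2·[V]_T + 3·[τ]_T = 3·(-1) − 2·(0) + 3·(1) = 0
All base exponents vanish — dimensionless.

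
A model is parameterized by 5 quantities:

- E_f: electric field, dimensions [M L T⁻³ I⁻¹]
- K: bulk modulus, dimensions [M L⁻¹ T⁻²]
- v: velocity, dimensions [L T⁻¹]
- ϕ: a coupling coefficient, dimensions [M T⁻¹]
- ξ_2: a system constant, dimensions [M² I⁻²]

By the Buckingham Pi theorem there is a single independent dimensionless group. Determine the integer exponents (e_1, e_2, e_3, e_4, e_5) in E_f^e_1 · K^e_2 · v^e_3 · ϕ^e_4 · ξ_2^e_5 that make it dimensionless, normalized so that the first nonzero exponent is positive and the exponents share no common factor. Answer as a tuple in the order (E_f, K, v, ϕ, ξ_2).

M: e_1·(1) + e_2·(1) + e_3·(0) + e_4·(1) + e_5·(2) = 0
L: e_1·(1) + e_2·(-1) + e_3·(1) + e_4·(0) + e_5·(0) = 0
T: e_1·(-3) + e_2·(-2) + e_3·(-1) + e_4·(-1) + e_5·(0) = 0
I: e_1·(-1) + e_2·(0) + e_3·(0) + e_4·(0) + e_5·(-2) = 0
Solving this homogeneous linear system for the smallest-integer solution (first nonzero entry positive) gives (2, -2, -4, 2, -1).

(2, -2, -4, 2, -1)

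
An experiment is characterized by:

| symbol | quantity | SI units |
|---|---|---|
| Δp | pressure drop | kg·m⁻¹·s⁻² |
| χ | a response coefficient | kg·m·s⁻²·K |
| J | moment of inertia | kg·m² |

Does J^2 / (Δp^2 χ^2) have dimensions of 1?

Sum the exponent of each base dimension across the product:
  M: −2·[Δp]_M − 2·[χ]_M + 2·[J]_M = −2·(1) − 2·(1) + 2·(1) = -2
  L: −2·[Δp]_L − 2·[χ]_L + 2·[J]_L = −2·(-1) − 2·(1) + 2·(2) = 4
  T: −2·[Δp]_T − 2·[χ]_T + 2·[J]_T = −2·(-2) − 2·(-2) + 2·(0) = 8
  Θ: −2·[Δp]_Θ − 2·[χ]_Θ + 2·[J]_Θ = −2·(0) − 2·(1) + 2·(0) = -2
Net dimensions [M⁻² L⁴ T⁸ Θ⁻²] ≠ [1] — not dimensionless.

no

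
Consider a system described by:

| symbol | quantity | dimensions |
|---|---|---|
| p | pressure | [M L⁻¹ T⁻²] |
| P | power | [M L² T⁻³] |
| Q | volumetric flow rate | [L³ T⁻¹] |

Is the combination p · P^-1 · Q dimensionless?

Sum the exponent of each base dimension across the product:
  M: [p]_M − [P]_M + [Q]_M = (1) − (1) + (0) = 0
  L: [p]_L − [P]_L + [Q]_L = (-1) − (2) + (3) = 0
  T: [p]_T − [P]_T + [Q]_T = (-2) − (-3) + (-1) = 0
  Θ: [p]_Θ − [P]_Θ + [Q]_Θ = (0) − (0) + (0) = 0
  N: [p]_N − [P]_N + [Q]_N = (0) − (0) + (0) = 0
All base exponents vanish — dimensionless.

yes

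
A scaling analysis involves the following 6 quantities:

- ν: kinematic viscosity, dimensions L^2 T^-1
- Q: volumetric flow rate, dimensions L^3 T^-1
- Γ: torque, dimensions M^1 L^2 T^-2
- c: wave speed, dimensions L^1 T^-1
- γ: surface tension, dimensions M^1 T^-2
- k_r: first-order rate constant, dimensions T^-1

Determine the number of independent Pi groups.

3

There are 6 variables and 3 base dimensions (M, L, T).
The dimension matrix has rank 3.
Independent dimensionless groups: 6 − 3 = 3.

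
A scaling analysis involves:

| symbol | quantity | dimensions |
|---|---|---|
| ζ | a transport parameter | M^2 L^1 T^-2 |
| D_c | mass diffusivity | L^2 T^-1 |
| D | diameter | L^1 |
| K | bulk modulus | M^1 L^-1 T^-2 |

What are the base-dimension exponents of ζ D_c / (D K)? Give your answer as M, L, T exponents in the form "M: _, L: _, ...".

M: 1, L: 3, T: -1

Collect each base-dimension exponent across the product:
  M: (2) + (0) − (0) − (1) = 1
  L: (1) + (2) − (1) − (-1) = 3
  T: (-2) + (-1) − (0) − (-2) = -1
So the dimensions are [M L³ T⁻¹].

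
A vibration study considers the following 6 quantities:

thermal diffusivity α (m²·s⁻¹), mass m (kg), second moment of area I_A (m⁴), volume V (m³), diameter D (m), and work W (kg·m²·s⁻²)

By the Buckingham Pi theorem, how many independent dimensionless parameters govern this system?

3

There are 6 variables and 3 base dimensions (M, L, T).
The dimension matrix has rank 3.
Independent dimensionless groups: 6 − 3 = 3.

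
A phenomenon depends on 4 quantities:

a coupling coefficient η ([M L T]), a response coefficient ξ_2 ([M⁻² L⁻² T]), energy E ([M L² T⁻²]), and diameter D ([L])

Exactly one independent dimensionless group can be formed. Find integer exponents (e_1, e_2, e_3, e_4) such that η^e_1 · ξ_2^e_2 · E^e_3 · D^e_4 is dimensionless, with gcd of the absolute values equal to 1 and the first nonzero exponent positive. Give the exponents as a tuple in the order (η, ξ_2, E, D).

M: e_1·(1) + e_2·(-2) + e_3·(1) + e_4·(0) = 0
L: e_1·(1) + e_2·(-2) + e_3·(2) + e_4·(1) = 0
T: e_1·(1) + e_2·(1) + e_3·(-2) + e_4·(0) = 0
Solving this homogeneous linear system for the smallest-integer solution (first nonzero entry positive) gives (1, 1, 1, -1).

(1, 1, 1, -1)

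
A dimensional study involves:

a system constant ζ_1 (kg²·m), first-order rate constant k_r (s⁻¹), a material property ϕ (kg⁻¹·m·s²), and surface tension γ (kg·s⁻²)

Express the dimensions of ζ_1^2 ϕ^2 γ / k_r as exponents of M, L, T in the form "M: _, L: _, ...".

Collect each base-dimension exponent across the product:
  M: 2·(2) − (0) + 2·(-1) + (1) = 3
  L: 2·(1) − (0) + 2·(1) + (0) = 4
  T: 2·(0) − (-1) + 2·(2) + (-2) = 3
So the dimensions are [M³ L⁴ T³].

M: 3, L: 4, T: 3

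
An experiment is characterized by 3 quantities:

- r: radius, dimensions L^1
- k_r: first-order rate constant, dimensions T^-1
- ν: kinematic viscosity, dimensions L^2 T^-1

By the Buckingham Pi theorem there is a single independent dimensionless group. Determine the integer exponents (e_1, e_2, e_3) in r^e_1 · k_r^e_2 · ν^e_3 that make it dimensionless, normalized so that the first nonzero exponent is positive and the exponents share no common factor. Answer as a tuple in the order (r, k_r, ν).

L: e_1·(1) + e_2·(0) + e_3·(2) = 0
T: e_1·(0) + e_2·(-1) + e_3·(-1) = 0
Solving this homogeneous linear system for the smallest-integer solution (first nonzero entry positive) gives (2, 1, -1).

(2, 1, -1)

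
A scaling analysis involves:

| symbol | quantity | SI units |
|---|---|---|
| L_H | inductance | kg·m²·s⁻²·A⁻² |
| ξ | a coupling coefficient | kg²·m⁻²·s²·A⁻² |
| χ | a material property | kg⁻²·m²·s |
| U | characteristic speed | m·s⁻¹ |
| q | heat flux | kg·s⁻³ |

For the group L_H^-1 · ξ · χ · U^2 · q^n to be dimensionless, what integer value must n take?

Balance the M exponent: (1)·n from q, plus −(1) + (2) + (-2) + 2·(0) = -1 from the rest, must sum to zero.
n − 1 = 0, so n = 1.

1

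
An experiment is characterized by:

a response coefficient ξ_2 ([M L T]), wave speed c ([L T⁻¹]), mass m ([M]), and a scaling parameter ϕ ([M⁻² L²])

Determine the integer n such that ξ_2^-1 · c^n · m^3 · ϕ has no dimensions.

-1

Balance the L exponent: (1)·n from c, plus −(1) + 3·(0) + (2) = 1 from the rest, must sum to zero.
n + 1 = 0, so n = -1.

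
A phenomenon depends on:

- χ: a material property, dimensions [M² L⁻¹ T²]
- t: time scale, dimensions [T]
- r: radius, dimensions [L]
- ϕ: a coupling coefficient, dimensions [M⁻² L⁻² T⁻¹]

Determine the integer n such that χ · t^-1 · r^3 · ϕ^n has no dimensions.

1

Balance the M exponent: (-2)·n from ϕ, plus (2) − (0) + 3·(0) = 2 from the rest, must sum to zero.
-2n + 2 = 0, so n = 1.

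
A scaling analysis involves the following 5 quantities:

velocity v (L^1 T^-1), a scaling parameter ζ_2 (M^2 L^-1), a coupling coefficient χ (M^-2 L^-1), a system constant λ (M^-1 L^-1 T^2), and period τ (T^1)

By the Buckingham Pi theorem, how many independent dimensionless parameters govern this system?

2

There are 5 variables and 3 base dimensions (M, L, T).
The dimension matrix has rank 3.
Independent dimensionless groups: 5 − 3 = 2.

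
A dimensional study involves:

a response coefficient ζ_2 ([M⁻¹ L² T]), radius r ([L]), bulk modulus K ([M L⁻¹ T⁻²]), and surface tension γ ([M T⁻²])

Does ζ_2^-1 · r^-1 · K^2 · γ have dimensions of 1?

Sum the exponent of each base dimension across the product:
  M: −[ζ_2]_M − [r]_M + 2·[K]_M + [γ]_M = −(-1) − (0) + 2·(1) + (1) = 4
  L: −[ζ_2]_L − [r]_L + 2·[K]_L + [γ]_L = −(2) − (1) + 2·(-1) + (0) = -5
  T: −[ζ_2]_T − [r]_T + 2·[K]_T + [γ]_T = −(1) − (0) + 2·(-2) + (-2) = -7
Net dimensions [M⁴ L⁻⁵ T⁻⁷] ≠ [1] — not dimensionless.

no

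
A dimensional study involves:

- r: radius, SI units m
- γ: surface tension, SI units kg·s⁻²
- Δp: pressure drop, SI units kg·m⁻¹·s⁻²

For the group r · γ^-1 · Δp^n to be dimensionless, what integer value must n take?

Balance the M exponent: (1)·n from Δp, plus (0) − (1) = -1 from the rest, must sum to zero.
n − 1 = 0, so n = 1.

1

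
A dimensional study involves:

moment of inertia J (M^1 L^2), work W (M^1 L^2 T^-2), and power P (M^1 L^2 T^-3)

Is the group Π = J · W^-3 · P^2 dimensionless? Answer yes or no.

Sum the exponent of each base dimension across the product:
  M: [J]_M − 3·[W]_M + 2·[P]_M = (1) − 3·(1) + 2·(1) = 0
  L: [J]_L − 3·[W]_L + 2·[P]_L = (2) − 3·(2) + 2·(2) = 0
  T: [J]_T − 3·[W]_T + 2·[P]_T = (0) − 3·(-2) + 2·(-3) = 0
All base exponents vanish — dimensionless.

yes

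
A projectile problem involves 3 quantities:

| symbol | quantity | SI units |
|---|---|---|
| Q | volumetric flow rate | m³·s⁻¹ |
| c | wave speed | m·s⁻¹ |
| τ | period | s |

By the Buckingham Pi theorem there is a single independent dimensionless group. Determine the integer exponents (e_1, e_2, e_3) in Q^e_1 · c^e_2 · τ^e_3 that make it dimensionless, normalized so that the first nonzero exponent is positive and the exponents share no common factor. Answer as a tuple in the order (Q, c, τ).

(1, -3, -2)

L: e_1·(3) + e_2·(1) + e_3·(0) = 0
T: e_1·(-1) + e_2·(-1) + e_3·(1) = 0
Solving this homogeneous linear system for the smallest-integer solution (first nonzero entry positive) gives (1, -3, -2).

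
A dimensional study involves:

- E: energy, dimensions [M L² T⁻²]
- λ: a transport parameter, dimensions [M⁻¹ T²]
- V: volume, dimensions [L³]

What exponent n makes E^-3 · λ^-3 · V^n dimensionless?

Balance the L exponent: (3)·n from V, plus −3·(2) − 3·(0) = -6 from the rest, must sum to zero.
3n − 6 = 0, so n = 2.

2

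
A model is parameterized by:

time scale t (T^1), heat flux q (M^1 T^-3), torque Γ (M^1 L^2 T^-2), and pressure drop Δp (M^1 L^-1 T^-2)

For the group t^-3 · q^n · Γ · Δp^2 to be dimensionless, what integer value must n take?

Balance the M exponent: (1)·n from q, plus −3·(0) + (1) + 2·(1) = 3 from the rest, must sum to zero.
n + 3 = 0, so n = -3.

-3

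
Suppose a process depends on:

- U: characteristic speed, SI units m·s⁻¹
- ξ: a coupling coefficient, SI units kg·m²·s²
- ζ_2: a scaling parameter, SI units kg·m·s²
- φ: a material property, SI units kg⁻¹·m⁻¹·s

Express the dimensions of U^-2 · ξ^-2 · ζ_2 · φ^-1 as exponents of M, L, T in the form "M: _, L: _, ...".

Collect each base-dimension exponent across the product:
  M: −2·(0) − 2·(1) + (1) − (-1) = 0
  L: −2·(1) − 2·(2) + (1) − (-1) = -4
  T: −2·(-1) − 2·(2) + (2) − (1) = -1
So the dimensions are [L⁻⁴ T⁻¹].

M: 0, L: -4, T: -1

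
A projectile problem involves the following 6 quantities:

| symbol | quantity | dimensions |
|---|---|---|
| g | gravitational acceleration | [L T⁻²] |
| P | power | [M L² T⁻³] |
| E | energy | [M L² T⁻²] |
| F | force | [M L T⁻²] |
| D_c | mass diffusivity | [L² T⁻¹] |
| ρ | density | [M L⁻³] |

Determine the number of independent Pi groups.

3

There are 6 variables and 3 base dimensions (M, L, T).
The dimension matrix has rank 3.
Independent dimensionless groups: 6 − 3 = 3.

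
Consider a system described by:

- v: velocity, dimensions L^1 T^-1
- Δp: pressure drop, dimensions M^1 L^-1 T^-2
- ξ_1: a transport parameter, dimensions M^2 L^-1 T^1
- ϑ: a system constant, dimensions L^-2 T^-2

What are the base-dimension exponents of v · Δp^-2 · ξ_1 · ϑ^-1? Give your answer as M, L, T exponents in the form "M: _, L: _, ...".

Collect each base-dimension exponent across the product:
  M: (0) − 2·(1) + (2) − (0) = 0
  L: (1) − 2·(-1) + (-1) − (-2) = 4
  T: (-1) − 2·(-2) + (1) − (-2) = 6
So the dimensions are [L⁴ T⁶].

M: 0, L: 4, T: 6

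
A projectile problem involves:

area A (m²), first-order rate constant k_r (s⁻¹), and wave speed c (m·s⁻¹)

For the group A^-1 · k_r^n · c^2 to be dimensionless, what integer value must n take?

-2

Balance the T exponent: (-1)·n from k_r, plus −(0) + 2·(-1) = -2 from the rest, must sum to zero.
−n − 2 = 0, so n = -2.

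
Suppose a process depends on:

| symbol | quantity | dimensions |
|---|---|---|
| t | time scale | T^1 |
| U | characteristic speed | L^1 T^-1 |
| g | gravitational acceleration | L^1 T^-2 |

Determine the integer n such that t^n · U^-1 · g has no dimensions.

1

Balance the T exponent: (1)·n from t, plus −(-1) + (-2) = -1 from the rest, must sum to zero.
n − 1 = 0, so n = 1.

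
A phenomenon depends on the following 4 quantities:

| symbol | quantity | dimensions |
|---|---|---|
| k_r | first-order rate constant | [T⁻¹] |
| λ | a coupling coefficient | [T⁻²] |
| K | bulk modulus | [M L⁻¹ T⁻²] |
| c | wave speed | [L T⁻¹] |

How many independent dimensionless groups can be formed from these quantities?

There are 4 variables and 3 base dimensions (M, L, T).
The dimension matrix has rank 3.
Independent dimensionless groups: 4 − 3 = 1.

1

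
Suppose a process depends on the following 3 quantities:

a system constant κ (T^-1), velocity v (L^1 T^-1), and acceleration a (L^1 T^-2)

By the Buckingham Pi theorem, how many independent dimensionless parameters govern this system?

1

There are 3 variables and 2 base dimensions (L, T).
The dimension matrix has rank 2.
Independent dimensionless groups: 3 − 2 = 1.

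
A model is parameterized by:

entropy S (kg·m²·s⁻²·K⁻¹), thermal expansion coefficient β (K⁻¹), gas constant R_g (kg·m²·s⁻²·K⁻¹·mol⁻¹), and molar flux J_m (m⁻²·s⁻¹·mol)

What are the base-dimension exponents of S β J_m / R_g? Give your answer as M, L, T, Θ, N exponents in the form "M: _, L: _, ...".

Collect each base-dimension exponent across the product:
  M: (1) + (0) − (1) + (0) = 0
  L: (2) + (0) − (2) + (-2) = -2
  T: (-2) + (0) − (-2) + (-1) = -1
  Θ: (-1) + (-1) − (-1) + (0) = -1
  N: (0) + (0) − (-1) + (1) = 2
So the dimensions are [L⁻² T⁻¹ Θ⁻¹ N²].

M: 0, L: -2, T: -1, Θ: -1, N: 2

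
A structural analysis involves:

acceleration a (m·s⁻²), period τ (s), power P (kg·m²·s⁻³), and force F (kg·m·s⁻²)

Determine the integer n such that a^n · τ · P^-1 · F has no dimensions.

Balance the L exponent: (1)·n from a, plus (0) − (2) + (1) = -1 from the rest, must sum to zero.
n − 1 = 0, so n = 1.

1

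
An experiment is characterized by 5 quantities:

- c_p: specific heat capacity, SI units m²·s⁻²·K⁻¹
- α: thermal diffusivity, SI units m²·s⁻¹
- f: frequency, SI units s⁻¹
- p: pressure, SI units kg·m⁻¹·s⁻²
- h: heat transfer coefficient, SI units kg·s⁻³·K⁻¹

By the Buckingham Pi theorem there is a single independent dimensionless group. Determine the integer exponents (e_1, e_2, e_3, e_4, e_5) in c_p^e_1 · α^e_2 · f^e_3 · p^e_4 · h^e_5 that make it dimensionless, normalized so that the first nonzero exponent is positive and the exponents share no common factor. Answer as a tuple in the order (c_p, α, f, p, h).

M: e_1·(0) + e_2·(0) + e_3·(0) + e_4·(1) + e_5·(1) = 0
L: e_1·(2) + e_2·(2) + e_3·(0) + e_4·(-1) + e_5·(0) = 0
T: e_1·(-2) + e_2·(-1) + e_3·(-1) + e_4·(-2) + e_5·(-3) = 0
Θ: e_1·(-1) + e_2·(0) + e_3·(0) + e_4·(0) + e_5·(-1) = 0
Solving this homogeneous linear system for the smallest-integer solution (first nonzero entry positive) gives (2, -1, -1, 2, -2).

(2, -1, -1, 2, -2)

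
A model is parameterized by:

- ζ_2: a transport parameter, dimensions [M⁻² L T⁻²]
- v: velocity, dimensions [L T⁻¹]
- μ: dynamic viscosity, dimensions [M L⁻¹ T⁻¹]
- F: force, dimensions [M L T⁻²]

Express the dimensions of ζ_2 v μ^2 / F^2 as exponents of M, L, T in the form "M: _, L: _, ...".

Collect each base-dimension exponent across the product:
  M: (-2) + (0) + 2·(1) − 2·(1) = -2
  L: (1) + (1) + 2·(-1) − 2·(1) = -2
  T: (-2) + (-1) + 2·(-1) − 2·(-2) = -1
So the dimensions are [M⁻² L⁻² T⁻¹].

M: -2, L: -2, T: -1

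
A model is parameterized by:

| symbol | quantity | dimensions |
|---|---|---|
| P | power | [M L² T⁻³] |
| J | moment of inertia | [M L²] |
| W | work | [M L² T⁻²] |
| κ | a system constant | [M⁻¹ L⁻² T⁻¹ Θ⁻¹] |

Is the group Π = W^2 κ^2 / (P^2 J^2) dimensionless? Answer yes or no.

Sum the exponent of each base dimension across the product:
  M: −2·[P]_M − 2·[J]_M + 2·[W]_M + 2·[κ]_M = −2·(1) − 2·(1) + 2·(1) + 2·(-1) = -4
  L: −2·[P]_L − 2·[J]_L + 2·[W]_L + 2·[κ]_L = −2·(2) − 2·(2) + 2·(2) + 2·(-2) = -8
  T: −2·[P]_T − 2·[J]_T + 2·[W]_T + 2·[κ]_T = −2·(-3) − 2·(0) + 2·(-2) + 2·(-1) = 0
  Θ: −2·[P]_Θ − 2·[J]_Θ + 2·[W]_Θ + 2·[κ]_Θ = −2·(0) − 2·(0) + 2·(0) + 2·(-1) = -2
Net dimensions [M⁻⁴ L⁻⁸ Θ⁻²] ≠ [1] — not dimensionless.

no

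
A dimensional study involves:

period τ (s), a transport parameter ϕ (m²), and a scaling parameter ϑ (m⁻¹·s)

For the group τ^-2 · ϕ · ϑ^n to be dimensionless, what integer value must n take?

Balance the L exponent: (-1)·n from ϑ, plus −2·(0) + (2) = 2 from the rest, must sum to zero.
−n + 2 = 0, so n = 2.

2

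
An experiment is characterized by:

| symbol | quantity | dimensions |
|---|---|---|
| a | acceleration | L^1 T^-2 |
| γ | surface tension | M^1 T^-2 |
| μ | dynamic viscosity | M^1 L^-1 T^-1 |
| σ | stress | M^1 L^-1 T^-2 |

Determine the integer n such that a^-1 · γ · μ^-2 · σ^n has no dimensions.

Balance the M exponent: (1)·n from σ, plus −(0) + (1) − 2·(1) = -1 from the rest, must sum to zero.
n − 1 = 0, so n = 1.

1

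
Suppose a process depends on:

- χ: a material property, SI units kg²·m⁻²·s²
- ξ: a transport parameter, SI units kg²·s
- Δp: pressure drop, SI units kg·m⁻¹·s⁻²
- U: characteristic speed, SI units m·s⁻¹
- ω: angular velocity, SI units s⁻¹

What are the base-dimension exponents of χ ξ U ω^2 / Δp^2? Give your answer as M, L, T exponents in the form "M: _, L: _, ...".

Collect each base-dimension exponent across the product:
  M: (2) + (2) − 2·(1) + (0) + 2·(0) = 2
  L: (-2) + (0) − 2·(-1) + (1) + 2·(0) = 1
  T: (2) + (1) − 2·(-2) + (-1) + 2·(-1) = 4
So the dimensions are [M² L T⁴].

M: 2, L: 1, T: 4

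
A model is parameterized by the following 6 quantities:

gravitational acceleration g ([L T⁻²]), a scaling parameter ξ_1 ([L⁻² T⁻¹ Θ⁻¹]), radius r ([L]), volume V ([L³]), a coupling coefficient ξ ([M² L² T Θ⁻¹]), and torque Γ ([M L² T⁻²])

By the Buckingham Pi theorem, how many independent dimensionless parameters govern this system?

There are 6 variables and 4 base dimensions (M, L, T, Θ).
The dimension matrix has rank 4.
Independent dimensionless groups: 6 − 4 = 2.

2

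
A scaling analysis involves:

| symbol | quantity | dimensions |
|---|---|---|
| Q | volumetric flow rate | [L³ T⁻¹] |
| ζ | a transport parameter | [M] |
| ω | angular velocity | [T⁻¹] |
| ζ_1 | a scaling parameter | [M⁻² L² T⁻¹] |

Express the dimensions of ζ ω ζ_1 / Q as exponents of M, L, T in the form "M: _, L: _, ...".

Collect each base-dimension exponent across the product:
  M: −(0) + (1) + (0) + (-2) = -1
  L: −(3) + (0) + (0) + (2) = -1
  T: −(-1) + (0) + (-1) + (-1) = -1
So the dimensions are [M⁻¹ L⁻¹ T⁻¹].

M: -1, L: -1, T: -1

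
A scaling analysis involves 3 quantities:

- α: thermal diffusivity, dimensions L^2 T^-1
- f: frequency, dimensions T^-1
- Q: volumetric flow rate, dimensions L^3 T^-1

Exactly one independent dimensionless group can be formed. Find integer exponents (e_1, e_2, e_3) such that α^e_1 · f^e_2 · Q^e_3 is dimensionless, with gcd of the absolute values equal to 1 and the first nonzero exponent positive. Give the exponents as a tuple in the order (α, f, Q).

L: e_1·(2) + e_2·(0) + e_3·(3) = 0
T: e_1·(-1) + e_2·(-1) + e_3·(-1) = 0
Solving this homogeneous linear system for the smallest-integer solution (first nonzero entry positive) gives (3, -1, -2).

(3, -1, -2)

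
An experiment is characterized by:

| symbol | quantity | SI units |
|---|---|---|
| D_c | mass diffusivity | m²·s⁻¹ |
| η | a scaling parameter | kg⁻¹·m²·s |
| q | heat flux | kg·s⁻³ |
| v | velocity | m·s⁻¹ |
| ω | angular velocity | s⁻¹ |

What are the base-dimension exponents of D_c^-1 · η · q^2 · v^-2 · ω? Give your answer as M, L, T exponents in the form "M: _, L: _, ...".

M: 1, L: -2, T: -3

Collect each base-dimension exponent across the product:
  M: −(0) + (-1) + 2·(1) − 2·(0) + (0) = 1
  L: −(2) + (2) + 2·(0) − 2·(1) + (0) = -2
  T: −(-1) + (1) + 2·(-3) − 2·(-1) + (-1) = -3
So the dimensions are [M L⁻² T⁻³].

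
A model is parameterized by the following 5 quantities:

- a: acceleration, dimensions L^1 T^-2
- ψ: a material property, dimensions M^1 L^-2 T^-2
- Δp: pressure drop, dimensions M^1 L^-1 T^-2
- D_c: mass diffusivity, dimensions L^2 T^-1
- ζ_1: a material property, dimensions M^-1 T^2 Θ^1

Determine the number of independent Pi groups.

1

There are 5 variables and 4 base dimensions (M, L, T, Θ).
The dimension matrix has rank 4.
Independent dimensionless groups: 5 − 4 = 1.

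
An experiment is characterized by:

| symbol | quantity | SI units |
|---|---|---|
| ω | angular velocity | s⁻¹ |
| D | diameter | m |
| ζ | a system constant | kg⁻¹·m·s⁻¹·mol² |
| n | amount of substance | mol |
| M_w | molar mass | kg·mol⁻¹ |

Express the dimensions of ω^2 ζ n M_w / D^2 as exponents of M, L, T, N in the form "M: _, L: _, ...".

Collect each base-dimension exponent across the product:
  M: 2·(0) − 2·(0) + (-1) + (0) + (1) = 0
  L: 2·(0) − 2·(1) + (1) + (0) + (0) = -1
  T: 2·(-1) − 2·(0) + (-1) + (0) + (0) = -3
  N: 2·(0) − 2·(0) + (2) + (1) + (-1) = 2
So the dimensions are [L⁻¹ T⁻³ N²].

M: 0, L: -1, T: -3, N: 2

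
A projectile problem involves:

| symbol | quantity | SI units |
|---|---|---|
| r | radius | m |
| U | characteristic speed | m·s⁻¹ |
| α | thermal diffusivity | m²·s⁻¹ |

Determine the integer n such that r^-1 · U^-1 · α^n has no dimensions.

1

Balance the L exponent: (2)·n from α, plus −(1) − (1) = -2 from the rest, must sum to zero.
2n − 2 = 0, so n = 1.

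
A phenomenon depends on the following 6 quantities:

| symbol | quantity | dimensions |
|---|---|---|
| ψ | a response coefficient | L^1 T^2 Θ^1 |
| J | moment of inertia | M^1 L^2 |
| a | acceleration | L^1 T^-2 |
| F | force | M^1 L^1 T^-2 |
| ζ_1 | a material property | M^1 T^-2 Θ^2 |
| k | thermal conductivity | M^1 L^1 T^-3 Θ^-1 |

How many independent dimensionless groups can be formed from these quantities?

2

There are 6 variables and 4 base dimensions (M, L, T, Θ).
The dimension matrix has rank 4.
Independent dimensionless groups: 6 − 4 = 2.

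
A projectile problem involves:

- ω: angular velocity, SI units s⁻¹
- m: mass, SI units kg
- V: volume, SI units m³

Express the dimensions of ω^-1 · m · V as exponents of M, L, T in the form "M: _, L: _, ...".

M: 1, L: 3, T: 1

Collect each base-dimension exponent across the product:
  M: −(0) + (1) + (0) = 1
  L: −(0) + (0) + (3) = 3
  T: −(-1) + (0) + (0) = 1
So the dimensions are [M L³ T].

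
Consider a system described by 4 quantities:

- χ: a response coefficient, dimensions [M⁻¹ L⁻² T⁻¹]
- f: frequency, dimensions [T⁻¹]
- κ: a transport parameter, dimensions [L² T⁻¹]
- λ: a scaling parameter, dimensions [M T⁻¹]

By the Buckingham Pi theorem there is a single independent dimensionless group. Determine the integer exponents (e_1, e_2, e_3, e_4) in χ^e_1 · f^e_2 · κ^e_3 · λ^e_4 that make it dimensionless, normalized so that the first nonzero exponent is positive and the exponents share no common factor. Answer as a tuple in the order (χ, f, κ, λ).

(1, -3, 1, 1)

M: e_1·(-1) + e_2·(0) + e_3·(0) + e_4·(1) = 0
L: e_1·(-2) + e_2·(0) + e_3·(2) + e_4·(0) = 0
T: e_1·(-1) + e_2·(-1) + e_3·(-1) + e_4·(-1) = 0
Solving this homogeneous linear system for the smallest-integer solution (first nonzero entry positive) gives (1, -3, 1, 1).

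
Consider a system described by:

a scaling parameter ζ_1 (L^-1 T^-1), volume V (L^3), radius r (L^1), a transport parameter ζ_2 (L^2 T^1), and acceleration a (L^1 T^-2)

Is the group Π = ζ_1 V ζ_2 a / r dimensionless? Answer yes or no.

no

Sum the exponent of each base dimension across the product:
  L: [ζ_1]_L + [V]_L − [r]_L + [ζ_2]_L + [a]_L = (-1) + (3) − (1) + (2) + (1) = 4
  T: [ζ_1]_T + [V]_T − [r]_T + [ζ_2]_T + [a]_T = (-1) + (0) − (0) + (1) + (-2) = -2
Net dimensions [L⁴ T⁻²] ≠ [1] — not dimensionless.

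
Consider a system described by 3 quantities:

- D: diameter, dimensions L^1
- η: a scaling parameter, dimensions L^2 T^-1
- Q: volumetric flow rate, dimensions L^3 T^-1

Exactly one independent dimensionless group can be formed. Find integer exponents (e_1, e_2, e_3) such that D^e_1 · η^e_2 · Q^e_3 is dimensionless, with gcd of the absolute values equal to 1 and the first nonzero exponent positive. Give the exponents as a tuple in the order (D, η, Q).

(1, 1, -1)

L: e_1·(1) + e_2·(2) + e_3·(3) = 0
T: e_1·(0) + e_2·(-1) + e_3·(-1) = 0
Solving this homogeneous linear system for the smallest-integer solution (first nonzero entry positive) gives (1, 1, -1).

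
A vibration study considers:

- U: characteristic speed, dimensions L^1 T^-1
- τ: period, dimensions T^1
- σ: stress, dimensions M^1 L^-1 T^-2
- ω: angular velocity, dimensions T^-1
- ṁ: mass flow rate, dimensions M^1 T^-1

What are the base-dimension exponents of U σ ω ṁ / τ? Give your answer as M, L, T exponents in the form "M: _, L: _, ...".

M: 2, L: 0, T: -6

Collect each base-dimension exponent across the product:
  M: (0) − (0) + (1) + (0) + (1) = 2
  L: (1) − (0) + (-1) + (0) + (0) = 0
  T: (-1) − (1) + (-2) + (-1) + (-1) = -6
So the dimensions are [M² T⁻⁶].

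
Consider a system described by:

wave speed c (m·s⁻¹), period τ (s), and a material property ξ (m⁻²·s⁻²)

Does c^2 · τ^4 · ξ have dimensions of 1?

yes

Sum the exponent of each base dimension across the product:
  L: 2·[c]_L + 4·[τ]_L + [ξ]_L = 2·(1) + 4·(0) + (-2) = 0
  T: 2·[c]_T + 4·[τ]_T + [ξ]_T = 2·(-1) + 4·(1) + (-2) = 0
All base exponents vanish — dimensionless.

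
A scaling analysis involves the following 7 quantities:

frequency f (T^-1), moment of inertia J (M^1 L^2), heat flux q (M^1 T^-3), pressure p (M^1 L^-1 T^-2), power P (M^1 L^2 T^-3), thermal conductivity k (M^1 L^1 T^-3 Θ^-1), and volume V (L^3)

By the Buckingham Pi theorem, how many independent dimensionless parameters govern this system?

There are 7 variables and 4 base dimensions (M, L, T, Θ).
The dimension matrix has rank 4.
Independent dimensionless groups: 7 − 4 = 3.

3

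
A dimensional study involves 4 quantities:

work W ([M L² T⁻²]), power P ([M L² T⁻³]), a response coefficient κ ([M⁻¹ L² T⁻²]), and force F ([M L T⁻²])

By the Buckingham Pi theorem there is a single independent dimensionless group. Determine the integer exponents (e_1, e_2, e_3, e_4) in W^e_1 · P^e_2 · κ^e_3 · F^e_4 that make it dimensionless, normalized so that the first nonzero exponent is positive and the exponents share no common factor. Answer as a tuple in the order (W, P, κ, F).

M: e_1·(1) + e_2·(1) + e_3·(-1) + e_4·(1) = 0
L: e_1·(2) + e_2·(2) + e_3·(2) + e_4·(1) = 0
T: e_1·(-2) + e_2·(-3) + e_3·(-2) + e_4·(-2) = 0
Solving this homogeneous linear system for the smallest-integer solution (first nonzero entry positive) gives (1, -4, 1, 4).

(1, -4, 1, 4)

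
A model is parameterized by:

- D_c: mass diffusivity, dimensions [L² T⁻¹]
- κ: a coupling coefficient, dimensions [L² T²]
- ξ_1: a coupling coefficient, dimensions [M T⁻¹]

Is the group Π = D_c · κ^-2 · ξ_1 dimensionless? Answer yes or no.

Sum the exponent of each base dimension across the product:
  M: [D_c]_M − 2·[κ]_M + [ξ_1]_M = (0) − 2·(0) + (1) = 1
  L: [D_c]_L − 2·[κ]_L + [ξ_1]_L = (2) − 2·(2) + (0) = -2
  T: [D_c]_T − 2·[κ]_T + [ξ_1]_T = (-1) − 2·(2) + (-1) = -6
Net dimensions [M L⁻² T⁻⁶] ≠ [1] — not dimensionless.

no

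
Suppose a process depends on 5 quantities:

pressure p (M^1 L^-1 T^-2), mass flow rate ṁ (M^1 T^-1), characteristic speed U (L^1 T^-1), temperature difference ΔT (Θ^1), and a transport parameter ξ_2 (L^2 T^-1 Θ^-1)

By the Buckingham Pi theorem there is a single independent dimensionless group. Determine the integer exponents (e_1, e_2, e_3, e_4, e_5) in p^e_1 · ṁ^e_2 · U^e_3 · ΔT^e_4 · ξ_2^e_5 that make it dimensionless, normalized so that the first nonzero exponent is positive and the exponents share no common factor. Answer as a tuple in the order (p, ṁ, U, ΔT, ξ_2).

M: e_1·(1) + e_2·(1) + e_3·(0) + e_4·(0) + e_5·(0) = 0
L: e_1·(-1) + e_2·(0) + e_3·(1) + e_4·(0) + e_5·(2) = 0
T: e_1·(-2) + e_2·(-1) + e_3·(-1) + e_4·(0) + e_5·(-1) = 0
Θ: e_1·(0) + e_2·(0) + e_3·(0) + e_4·(1) + e_5·(-1) = 0
Solving this homogeneous linear system for the smallest-integer solution (first nonzero entry positive) gives (1, -1, -3, 2, 2).

(1, -1, -3, 2, 2)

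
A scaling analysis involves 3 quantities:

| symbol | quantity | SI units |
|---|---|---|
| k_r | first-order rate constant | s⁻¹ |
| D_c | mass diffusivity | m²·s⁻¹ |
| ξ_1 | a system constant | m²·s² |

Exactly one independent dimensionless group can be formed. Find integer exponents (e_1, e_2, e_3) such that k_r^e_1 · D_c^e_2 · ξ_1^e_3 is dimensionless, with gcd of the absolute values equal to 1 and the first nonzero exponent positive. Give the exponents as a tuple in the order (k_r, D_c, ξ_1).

L: e_1·(0) + e_2·(2) + e_3·(2) = 0
T: e_1·(-1) + e_2·(-1) + e_3·(2) = 0
Solving this homogeneous linear system for the smallest-integer solution (first nonzero entry positive) gives (3, -1, 1).

(3, -1, 1)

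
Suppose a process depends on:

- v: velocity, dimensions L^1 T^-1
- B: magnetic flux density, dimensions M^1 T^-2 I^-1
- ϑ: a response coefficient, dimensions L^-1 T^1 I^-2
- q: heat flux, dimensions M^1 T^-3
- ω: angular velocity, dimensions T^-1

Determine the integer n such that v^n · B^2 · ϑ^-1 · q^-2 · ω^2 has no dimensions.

-1

Balance the L exponent: (1)·n from v, plus 2·(0) − (-1) − 2·(0) + 2·(0) = 1 from the rest, must sum to zero.
n + 1 = 0, so n = -1.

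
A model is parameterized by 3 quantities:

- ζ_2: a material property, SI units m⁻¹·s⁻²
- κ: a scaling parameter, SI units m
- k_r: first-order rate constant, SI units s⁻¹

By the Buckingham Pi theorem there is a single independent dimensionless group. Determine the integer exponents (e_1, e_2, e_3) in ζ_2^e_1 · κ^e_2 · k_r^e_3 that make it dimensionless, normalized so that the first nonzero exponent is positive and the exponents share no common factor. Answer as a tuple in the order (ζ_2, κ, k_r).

L: e_1·(-1) + e_2·(1) + e_3·(0) = 0
T: e_1·(-2) + e_2·(0) + e_3·(-1) = 0
Solving this homogeneous linear system for the smallest-integer solution (first nonzero entry positive) gives (1, 1, -2).

(1, 1, -2)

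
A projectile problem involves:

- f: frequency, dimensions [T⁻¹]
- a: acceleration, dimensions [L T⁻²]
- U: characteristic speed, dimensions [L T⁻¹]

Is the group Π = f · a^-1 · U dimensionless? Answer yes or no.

yes

Sum the exponent of each base dimension across the product:
  L: [f]_L − [a]_L + [U]_L = (0) − (1) + (1) = 0
  T: [f]_T − [a]_T + [U]_T = (-1) − (-2) + (-1) = 0
All base exponents vanish — dimensionless.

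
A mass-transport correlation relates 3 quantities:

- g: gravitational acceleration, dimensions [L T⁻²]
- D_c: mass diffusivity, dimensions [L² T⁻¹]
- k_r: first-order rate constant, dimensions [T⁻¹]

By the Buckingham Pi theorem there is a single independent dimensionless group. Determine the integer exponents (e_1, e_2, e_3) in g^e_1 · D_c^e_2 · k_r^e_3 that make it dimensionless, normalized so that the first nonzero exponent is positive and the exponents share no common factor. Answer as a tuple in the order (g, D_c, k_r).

(2, -1, -3)

L: e_1·(1) + e_2·(2) + e_3·(0) = 0
T: e_1·(-2) + e_2·(-1) + e_3·(-1) = 0
Solving this homogeneous linear system for the smallest-integer solution (first nonzero entry positive) gives (2, -1, -3).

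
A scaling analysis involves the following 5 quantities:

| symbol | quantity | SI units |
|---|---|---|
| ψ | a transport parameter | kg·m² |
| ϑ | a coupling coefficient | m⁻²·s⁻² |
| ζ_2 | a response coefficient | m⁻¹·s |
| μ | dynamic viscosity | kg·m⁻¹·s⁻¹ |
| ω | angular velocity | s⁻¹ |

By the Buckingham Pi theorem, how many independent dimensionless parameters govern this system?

There are 5 variables and 3 base dimensions (M, L, T).
The dimension matrix has rank 3.
Independent dimensionless groups: 5 − 3 = 2.

2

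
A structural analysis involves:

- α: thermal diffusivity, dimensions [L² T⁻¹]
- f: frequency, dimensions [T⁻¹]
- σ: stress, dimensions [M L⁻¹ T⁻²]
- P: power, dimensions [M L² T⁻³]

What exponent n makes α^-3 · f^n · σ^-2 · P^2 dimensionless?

Balance the T exponent: (-1)·n from f, plus −3·(-1) − 2·(-2) + 2·(-3) = 1 from the rest, must sum to zero.
−n + 1 = 0, so n = 1.

1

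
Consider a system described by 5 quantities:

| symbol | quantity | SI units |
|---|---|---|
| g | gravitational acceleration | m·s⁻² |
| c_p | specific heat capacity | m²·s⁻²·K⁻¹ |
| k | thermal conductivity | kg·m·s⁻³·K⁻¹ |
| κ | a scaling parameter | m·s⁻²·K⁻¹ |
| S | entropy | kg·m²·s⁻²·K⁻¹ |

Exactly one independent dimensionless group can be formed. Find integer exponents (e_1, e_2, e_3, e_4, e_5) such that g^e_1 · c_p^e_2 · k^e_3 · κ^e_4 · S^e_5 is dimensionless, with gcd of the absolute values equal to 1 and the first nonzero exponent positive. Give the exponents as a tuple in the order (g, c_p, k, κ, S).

M: e_1·(0) + e_2·(0) + e_3·(1) + e_4·(0) + e_5·(1) = 0
L: e_1·(1) + e_2·(2) + e_3·(1) + e_4·(1) + e_5·(2) = 0
T: e_1·(-2) + e_2·(-2) + e_3·(-3) + e_4·(-2) + e_5·(-2) = 0
Θ: e_1·(0) + e_2·(-1) + e_3·(-1) + e_4·(-1) + e_5·(-1) = 0
Solving this homogeneous linear system for the smallest-integer solution (first nonzero entry positive) gives (1, -3, -2, 3, 2).

(1, -3, -2, 3, 2)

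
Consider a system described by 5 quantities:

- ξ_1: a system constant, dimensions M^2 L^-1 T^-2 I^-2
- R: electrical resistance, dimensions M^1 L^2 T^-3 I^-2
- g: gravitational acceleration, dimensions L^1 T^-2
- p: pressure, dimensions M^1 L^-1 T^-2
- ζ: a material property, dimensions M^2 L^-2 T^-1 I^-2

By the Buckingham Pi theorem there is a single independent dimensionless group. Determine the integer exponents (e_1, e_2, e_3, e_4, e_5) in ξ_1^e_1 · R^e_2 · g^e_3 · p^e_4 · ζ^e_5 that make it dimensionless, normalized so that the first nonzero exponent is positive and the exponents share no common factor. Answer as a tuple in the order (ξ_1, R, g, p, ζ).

M: e_1·(2) + e_2·(1) + e_3·(0) + e_4·(1) + e_5·(2) = 0
L: e_1·(-1) + e_2·(2) + e_3·(1) + e_4·(-1) + e_5·(-2) = 0
T: e_1·(-2) + e_2·(-3) + e_3·(-2) + e_4·(-2) + e_5·(-1) = 0
I: e_1·(-2) + e_2·(-2) + e_3·(0) + e_4·(0) + e_5·(-2) = 0
Solving this homogeneous linear system for the smallest-integer solution (first nonzero entry positive) gives (2, -1, 1, -1, -1).

(2, -1, 1, -1, -1)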